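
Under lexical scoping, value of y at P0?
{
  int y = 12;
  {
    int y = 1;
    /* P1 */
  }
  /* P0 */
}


y declared in the same block as P0
y = 12


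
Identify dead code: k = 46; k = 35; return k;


first assignment to k is overwritten before any read
Dead: 'k = 46'


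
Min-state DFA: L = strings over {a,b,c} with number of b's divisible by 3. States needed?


Track (count of b) mod 3: states 0..2, accept at 0
Minimal DFA: 3 states


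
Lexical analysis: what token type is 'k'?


Pattern: letter/underscore followed by alphanumerics, not a keyword
Type: IDENTIFIER


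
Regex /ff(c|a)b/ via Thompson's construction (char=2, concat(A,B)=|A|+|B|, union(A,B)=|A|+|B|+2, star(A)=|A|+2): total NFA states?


Syntax tree has 5 char leaf(s), 1 union(s), 0 star(s)
chars contribute 5×2 = 10; each union adds +2; each star adds +2
Total: 10 + 2 + 0 = 12 states


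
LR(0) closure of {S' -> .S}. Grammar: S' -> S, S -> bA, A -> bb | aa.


Start: S' -> .S
For each item with dot before a nonterminal B, add B -> .γ for every B-production
Closure: [S' -> .S, S -> .bA]


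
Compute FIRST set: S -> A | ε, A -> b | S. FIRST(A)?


Per alternative of A: FIRST(b) = {b}; FIRST(S) = {b, ε}
FIRST(A) = {b, ε}


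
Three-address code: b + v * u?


Break into single-operator statements:
t1 = v * u
t2 = b + t1


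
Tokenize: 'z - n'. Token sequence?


Scan left to right, longest-match per lexeme
Tokens: ID(z), OP(-), ID(n)


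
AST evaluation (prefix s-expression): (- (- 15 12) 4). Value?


Evaluate inner: (- 15 12) = 3
Evaluate root: (- 3 4) = -1
Result: -1


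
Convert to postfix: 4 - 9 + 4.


Left to right (same or higher precedence on left)
Postfix: 4 9 - 4 +


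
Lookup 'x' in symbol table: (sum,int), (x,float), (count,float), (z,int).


Lookup 'x' → type float


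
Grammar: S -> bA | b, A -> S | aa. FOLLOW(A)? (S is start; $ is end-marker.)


$ ∈ FOLLOW(S). For each A -> αBβ: add FIRST(β)\{ε} to FOLLOW(B); if β nullable, add FOLLOW(A).
FOLLOW(A) = {$}


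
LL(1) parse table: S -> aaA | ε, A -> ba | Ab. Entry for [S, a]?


For [S, a]: 'a' ∈ FIRST(aaA)
Entry: S -> aaA


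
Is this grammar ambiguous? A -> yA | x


right-linear, alternatives start with distinct terminals 'y' vs 'x': unique leftmost derivation
Unambiguous


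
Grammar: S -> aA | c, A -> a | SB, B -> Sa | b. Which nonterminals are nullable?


A nonterminal is nullable iff some alternative derives ε (directly, or every symbol in it is nullable)
Nullable: {}


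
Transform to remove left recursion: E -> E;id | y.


Left-recursive alternatives: E;id; non-recursive: y
Introduce E': E -> yE', E' -> ;idE' | ε


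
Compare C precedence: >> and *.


'*' is multiplicative (level 10); '>>' is shift (level 8)
Higher level binds tighter
'*' has higher precedence than '>>'


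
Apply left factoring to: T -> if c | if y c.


Common prefix: 'if'
Factored: T -> if T', T' -> c | y c


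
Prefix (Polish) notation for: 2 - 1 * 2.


'*' binds tighter: tree is (- 2 (* 1 2))
Prefix: - 2 * 1 2


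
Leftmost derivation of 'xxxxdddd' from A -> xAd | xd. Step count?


Derivation: A => xAd => xxAdd => xxxAddd => xxxxdddd
Steps: 4


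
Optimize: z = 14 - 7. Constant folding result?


14 - 7 = 7 at compile time
Optimized: z = 7


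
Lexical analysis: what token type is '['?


Pattern: delimiter/punctuation
Type: PUNCTUATION


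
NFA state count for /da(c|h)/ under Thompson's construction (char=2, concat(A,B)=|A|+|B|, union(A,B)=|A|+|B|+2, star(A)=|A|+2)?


Syntax tree has 4 char leaf(s), 1 union(s), 0 star(s)
chars contribute 4×2 = 8; each union adds +2; each star adds +2
Total: 8 + 2 + 0 = 10 states


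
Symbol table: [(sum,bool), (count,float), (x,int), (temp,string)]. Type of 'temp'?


Lookup 'temp' → type string


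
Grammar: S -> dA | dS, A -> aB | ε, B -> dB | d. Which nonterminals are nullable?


A nonterminal is nullable iff some alternative derives ε (directly, or every symbol in it is nullable)
Nullable: {A}


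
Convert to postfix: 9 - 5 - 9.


Left to right (same or higher precedence on left)
Postfix: 9 5 - 9 -


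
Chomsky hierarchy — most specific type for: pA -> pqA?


LHS has context (more than one symbol) and |LHS| ≤ |RHS|
Classification: Type 1 (Context-Sensitive)


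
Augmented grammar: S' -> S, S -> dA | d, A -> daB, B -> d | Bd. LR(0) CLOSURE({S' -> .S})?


Start: S' -> .S
For each item with dot before a nonterminal B, add B -> .γ for every B-production
Closure: [S' -> .S, S -> .dA, S -> .d]


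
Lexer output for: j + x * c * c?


Scan left to right, longest-match per lexeme
Tokens: ID(j), OP(+), ID(x), OP(*), ID(c), OP(*), ID(c)


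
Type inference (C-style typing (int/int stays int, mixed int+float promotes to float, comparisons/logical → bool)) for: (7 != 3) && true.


Operand types: bool && bool
Rule: logical operators take bool operands and yield bool
Result type: bool


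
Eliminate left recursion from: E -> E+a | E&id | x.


Left-recursive alternatives: E+a, E&id; non-recursive: x
Introduce E': E -> xE', E' -> +aE' | &idE' | ε


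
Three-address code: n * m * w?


Break into single-operator statements:
t1 = n * m
t2 = t1 * w


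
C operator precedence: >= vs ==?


'>=' is relational (level 7); '==' is equality (level 6)
Higher level binds tighter
'>=' has higher precedence than '=='


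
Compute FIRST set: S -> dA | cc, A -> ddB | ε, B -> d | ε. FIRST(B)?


Per alternative of B: FIRST(d) = {d}; FIRST(ε) = {ε}
FIRST(B) = {d, ε}


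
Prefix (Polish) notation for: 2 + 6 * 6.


'*' binds tighter: tree is (+ 2 (* 6 6))
Prefix: + 2 * 6 6


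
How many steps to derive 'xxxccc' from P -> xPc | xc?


Derivation: P => xPc => xxPcc => xxxccc
Steps: 3


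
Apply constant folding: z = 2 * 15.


2 * 15 = 30 at compile time
Optimized: z = 30


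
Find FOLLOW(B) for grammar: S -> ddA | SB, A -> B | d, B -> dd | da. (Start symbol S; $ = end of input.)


$ ∈ FOLLOW(S). For each A -> αBβ: add FIRST(β)\{ε} to FOLLOW(B); if β nullable, add FOLLOW(A).
FOLLOW(B) = {$, d}


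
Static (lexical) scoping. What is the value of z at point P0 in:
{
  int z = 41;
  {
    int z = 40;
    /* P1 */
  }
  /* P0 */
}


z declared in the same block as P0
z = 41


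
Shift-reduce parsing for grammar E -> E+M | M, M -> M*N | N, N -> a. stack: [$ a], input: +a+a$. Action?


'a' on top is the handle for N -> a
Action: reduce (N -> a)


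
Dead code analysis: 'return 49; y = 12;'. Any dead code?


statement follows a return and is unreachable
Dead: 'y = 12'


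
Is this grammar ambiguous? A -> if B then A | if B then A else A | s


dangling else: 'if B then if B then s else s' parses two ways
Ambiguous


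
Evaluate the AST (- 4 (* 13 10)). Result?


Evaluate inner: (* 13 10) = 130
Evaluate root: (- 4 130) = -126
Result: -126


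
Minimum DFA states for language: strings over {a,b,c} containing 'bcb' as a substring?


KMP-style automaton: 3 progress states + 1 absorbing accept = 4
Minimal DFA: 4 states


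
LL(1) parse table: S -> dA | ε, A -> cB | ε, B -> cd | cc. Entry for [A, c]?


For [A, c]: 'c' ∈ FIRST(cB)
Entry: A -> cB


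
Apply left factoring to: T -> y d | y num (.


Common prefix: 'y'
Factored: T -> y T', T' -> d | num (


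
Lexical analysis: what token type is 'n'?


Pattern: letter/underscore followed by alphanumerics, not a keyword
Type: IDENTIFIER


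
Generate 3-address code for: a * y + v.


Break into single-operator statements:
t1 = a * y
t2 = t1 + v


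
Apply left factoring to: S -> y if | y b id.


Common prefix: 'y'
Factored: S -> y S', S' -> if | b id


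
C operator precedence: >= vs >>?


'>>' is shift (level 8); '>=' is relational (level 7)
Higher level binds tighter
'>>' has higher precedence than '>='


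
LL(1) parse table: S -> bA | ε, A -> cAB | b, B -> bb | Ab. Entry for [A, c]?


For [A, c]: 'c' ∈ FIRST(cAB)
Entry: A -> cAB


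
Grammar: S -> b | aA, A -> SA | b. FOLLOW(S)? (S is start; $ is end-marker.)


$ ∈ FOLLOW(S). For each A -> αBβ: add FIRST(β)\{ε} to FOLLOW(B); if β nullable, add FOLLOW(A).
FOLLOW(S) = {$, a, b}


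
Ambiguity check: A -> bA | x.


right-linear, alternatives start with distinct terminals 'b' vs 'x': unique leftmost derivation
Unambiguous


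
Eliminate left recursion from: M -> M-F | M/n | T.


Left-recursive alternatives: M-F, M/n; non-recursive: T
Introduce M': M -> TM', M' -> -FM' | /nM' | ε


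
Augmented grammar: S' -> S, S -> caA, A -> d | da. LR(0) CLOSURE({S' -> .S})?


Start: S' -> .S
For each item with dot before a nonterminal B, add B -> .γ for every B-production
Closure: [S' -> .S, S -> .caA]


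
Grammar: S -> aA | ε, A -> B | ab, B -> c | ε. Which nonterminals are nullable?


A nonterminal is nullable iff some alternative derives ε (directly, or every symbol in it is nullable)
Nullable: {A, B, S}


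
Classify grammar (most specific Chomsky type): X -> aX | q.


Right-linear: every RHS is a terminal or a terminal followed by one nonterminal
Classification: Type 3 (Regular)


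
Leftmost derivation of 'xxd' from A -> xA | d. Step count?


Derivation: A => xA => xxA => xxd
Steps: 3


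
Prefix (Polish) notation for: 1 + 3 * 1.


'*' binds tighter: tree is (+ 1 (* 3 1))
Prefix: + 1 * 3 1


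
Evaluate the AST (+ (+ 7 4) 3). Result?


Evaluate inner: (+ 7 4) = 11
Evaluate root: (+ 11 3) = 14
Result: 14


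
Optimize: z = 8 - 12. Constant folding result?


8 - 12 = -4 at compile time
Optimized: z = -4


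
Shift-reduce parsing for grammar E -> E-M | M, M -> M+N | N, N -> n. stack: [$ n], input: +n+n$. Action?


'n' on top is the handle for N -> n
Action: reduce (N -> n)


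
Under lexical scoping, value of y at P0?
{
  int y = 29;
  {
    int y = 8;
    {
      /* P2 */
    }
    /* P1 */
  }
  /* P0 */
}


y declared in the same block as P0
y = 29


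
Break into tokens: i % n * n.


Scan left to right, longest-match per lexeme
Tokens: ID(i), OP(%), ID(n), OP(*), ID(n)


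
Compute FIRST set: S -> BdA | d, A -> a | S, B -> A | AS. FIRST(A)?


Per alternative of A: FIRST(a) = {a}; FIRST(S) = {a, d}
FIRST(A) = {a, d}


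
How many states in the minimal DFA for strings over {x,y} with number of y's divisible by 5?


Track (count of y) mod 5: states 0..4, accept at 0
Minimal DFA: 5 states


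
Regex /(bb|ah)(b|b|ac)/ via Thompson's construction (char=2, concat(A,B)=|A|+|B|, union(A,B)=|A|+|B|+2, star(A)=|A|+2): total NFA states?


Syntax tree has 8 char leaf(s), 3 union(s), 0 star(s)
chars contribute 8×2 = 16; each union adds +2; each star adds +2
Total: 16 + 6 + 0 = 22 states


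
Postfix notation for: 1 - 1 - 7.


Left to right (same or higher precedence on left)
Postfix: 1 1 - 7 -


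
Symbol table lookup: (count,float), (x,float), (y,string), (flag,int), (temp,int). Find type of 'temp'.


Lookup 'temp' → type int


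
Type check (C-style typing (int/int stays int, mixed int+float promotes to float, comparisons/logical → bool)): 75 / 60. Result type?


Operand types: int / int
Rule: mixed int/float promotes to float; int/int stays int
Result type: int


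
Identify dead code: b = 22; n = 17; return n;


b is assigned but never read
Dead: 'b = 22'


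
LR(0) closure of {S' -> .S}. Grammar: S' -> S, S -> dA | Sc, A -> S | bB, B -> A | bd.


Start: S' -> .S
For each item with dot before a nonterminal B, add B -> .γ for every B-production
Closure: [S' -> .S, S -> .dA, S -> .Sc]


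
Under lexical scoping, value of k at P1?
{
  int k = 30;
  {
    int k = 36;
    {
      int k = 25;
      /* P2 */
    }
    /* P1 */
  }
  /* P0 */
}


k declared in the same block as P1
k = 36


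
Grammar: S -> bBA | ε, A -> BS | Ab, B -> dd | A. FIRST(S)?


Per alternative of S: FIRST(bBA) = {b}; FIRST(ε) = {ε}
FIRST(S) = {b, ε}


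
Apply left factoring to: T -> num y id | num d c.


Common prefix: 'num'
Factored: T -> num T', T' -> y id | d c


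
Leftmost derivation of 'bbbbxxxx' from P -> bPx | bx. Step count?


Derivation: P => bPx => bbPxx => bbbPxxx => bbbbxxxx
Steps: 4


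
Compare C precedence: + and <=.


'+' is additive (level 9); '<=' is relational (level 7)
Higher level binds tighter
'+' has higher precedence than '<='


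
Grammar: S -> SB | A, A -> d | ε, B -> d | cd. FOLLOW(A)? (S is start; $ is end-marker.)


$ ∈ FOLLOW(S). For each A -> αBβ: add FIRST(β)\{ε} to FOLLOW(B); if β nullable, add FOLLOW(A).
FOLLOW(A) = {$, c, d}


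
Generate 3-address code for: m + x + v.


Break into single-operator statements:
t1 = m + x
t2 = t1 + v


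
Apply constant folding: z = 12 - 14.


12 - 14 = -2 at compile time
Optimized: z = -2


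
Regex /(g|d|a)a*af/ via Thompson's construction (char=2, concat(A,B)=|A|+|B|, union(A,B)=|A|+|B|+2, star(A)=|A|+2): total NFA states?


Syntax tree has 6 char leaf(s), 2 union(s), 1 star(s)
chars contribute 6×2 = 12; each union adds +2; each star adds +2
Total: 12 + 4 + 2 = 18 states


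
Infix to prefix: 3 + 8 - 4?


left-to-right (same/higher precedence on left): tree is (- (+ 3 8) 4)
Prefix: - + 3 8 4


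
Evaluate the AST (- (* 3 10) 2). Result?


Evaluate inner: (* 3 10) = 30
Evaluate root: (- 30 2) = 28
Result: 28


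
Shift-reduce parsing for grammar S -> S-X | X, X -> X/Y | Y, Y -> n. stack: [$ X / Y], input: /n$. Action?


handle 'X/Y' on top
Action: reduce (X -> X/Y)


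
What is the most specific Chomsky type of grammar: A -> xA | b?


Right-linear: every RHS is a terminal or a terminal followed by one nonterminal
Classification: Type 3 (Regular)


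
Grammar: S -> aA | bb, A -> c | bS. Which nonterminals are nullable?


A nonterminal is nullable iff some alternative derives ε (directly, or every symbol in it is nullable)
Nullable: {}


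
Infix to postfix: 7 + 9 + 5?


Left to right (same or higher precedence on left)
Postfix: 7 9 + 5 +


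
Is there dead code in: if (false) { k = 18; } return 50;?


condition is constant false, so the whole block is unreachable
Dead: 'if (false) { k = 18; }'


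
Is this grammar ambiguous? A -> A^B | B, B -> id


precedence layered via separate nonterminal B: deterministic
Unambiguous


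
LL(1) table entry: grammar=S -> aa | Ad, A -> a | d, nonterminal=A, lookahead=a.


For [A, a]: 'a' ∈ FIRST(a)
Entry: A -> a


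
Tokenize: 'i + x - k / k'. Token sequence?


Scan left to right, longest-match per lexeme
Tokens: ID(i), OP(+), ID(x), OP(-), ID(k), OP(/), ID(k)


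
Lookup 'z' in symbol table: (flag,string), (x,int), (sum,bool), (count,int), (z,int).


Lookup 'z' → type int


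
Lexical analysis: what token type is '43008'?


Pattern: digits only
Type: INTEGER_LITERAL


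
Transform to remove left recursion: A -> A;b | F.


Left-recursive alternatives: A;b; non-recursive: F
Introduce A': A -> FA', A' -> ;bA' | ε


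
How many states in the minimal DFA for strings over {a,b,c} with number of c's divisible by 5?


Track (count of c) mod 5: states 0..4, accept at 0
Minimal DFA: 5 states


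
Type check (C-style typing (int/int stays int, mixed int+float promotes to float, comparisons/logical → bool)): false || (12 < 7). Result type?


Operand types: bool || bool
Rule: logical operators take bool operands and yield bool
Result type: bool


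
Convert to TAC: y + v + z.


Break into single-operator statements:
t1 = y + v
t2 = t1 + z


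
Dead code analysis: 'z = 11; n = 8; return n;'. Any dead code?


z is assigned but never read
Dead: 'z = 11'


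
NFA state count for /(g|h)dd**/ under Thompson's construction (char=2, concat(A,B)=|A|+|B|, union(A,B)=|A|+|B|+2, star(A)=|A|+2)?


Syntax tree has 4 char leaf(s), 1 union(s), 2 star(s)
chars contribute 4×2 = 8; each union adds +2; each star adds +2
Total: 8 + 2 + 4 = 14 states


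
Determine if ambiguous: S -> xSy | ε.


balanced x^n…y^n: each string has a unique parse
Unambiguous


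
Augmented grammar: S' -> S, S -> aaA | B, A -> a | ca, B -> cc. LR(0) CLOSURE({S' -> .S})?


Start: S' -> .S
For each item with dot before a nonterminal B, add B -> .γ for every B-production
Closure: [S' -> .S, S -> .aaA, S -> .B, B -> .cc]


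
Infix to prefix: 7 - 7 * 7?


'*' binds tighter: tree is (- 7 (* 7 7))
Prefix: - 7 * 7 7


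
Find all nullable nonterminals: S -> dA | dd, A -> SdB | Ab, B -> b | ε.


A nonterminal is nullable iff some alternative derives ε (directly, or every symbol in it is nullable)
Nullable: {B}


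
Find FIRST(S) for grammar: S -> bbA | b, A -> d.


Per alternative of S: FIRST(bbA) = {b}; FIRST(b) = {b}
FIRST(S) = {b}


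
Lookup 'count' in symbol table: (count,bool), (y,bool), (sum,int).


Lookup 'count' → type bool


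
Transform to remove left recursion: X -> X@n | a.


Left-recursive alternatives: X@n; non-recursive: a
Introduce X': X -> aX', X' -> @nX' | ε


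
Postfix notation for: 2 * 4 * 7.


Left to right (same or higher precedence on left)
Postfix: 2 4 * 7 *


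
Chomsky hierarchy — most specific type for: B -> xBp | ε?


Single nonterminal LHS, but x^n p^n is not regular
Classification: Type 2 (Context-Free)


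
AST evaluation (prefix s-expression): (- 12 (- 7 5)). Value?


Evaluate inner: (- 7 5) = 2
Evaluate root: (- 12 2) = 10
Result: 10


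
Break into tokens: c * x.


Scan left to right, longest-match per lexeme
Tokens: ID(c), OP(*), ID(x)


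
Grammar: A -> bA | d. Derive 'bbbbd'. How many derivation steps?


Derivation: A => bA => bbA => bbbA => bbbbA => bbbbd
Steps: 5


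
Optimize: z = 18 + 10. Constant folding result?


18 + 10 = 28 at compile time
Optimized: z = 28


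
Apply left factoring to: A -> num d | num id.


Common prefix: 'num'
Factored: A -> num A', A' -> d | id


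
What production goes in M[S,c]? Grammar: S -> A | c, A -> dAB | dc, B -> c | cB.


For [S, c]: 'c' ∈ FIRST(c)
Entry: S -> c


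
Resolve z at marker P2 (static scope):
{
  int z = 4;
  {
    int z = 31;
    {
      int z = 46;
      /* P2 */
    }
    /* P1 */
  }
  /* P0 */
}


z declared in the same block as P2
z = 46


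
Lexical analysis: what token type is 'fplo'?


Pattern: letter/underscore followed by alphanumerics, not a keyword
Type: IDENTIFIER


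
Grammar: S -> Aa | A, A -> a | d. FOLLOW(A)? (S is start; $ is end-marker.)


$ ∈ FOLLOW(S). For each A -> αBβ: add FIRST(β)\{ε} to FOLLOW(B); if β nullable, add FOLLOW(A).
FOLLOW(A) = {$, a}


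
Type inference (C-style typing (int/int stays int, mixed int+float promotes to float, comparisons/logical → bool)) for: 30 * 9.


Operand types: int * int
Rule: mixed int/float promotes to float; int/int stays int
Result type: int


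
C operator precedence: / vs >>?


'/' is multiplicative (level 10); '>>' is shift (level 8)
Higher level binds tighter
'/' has higher precedence than '>>'


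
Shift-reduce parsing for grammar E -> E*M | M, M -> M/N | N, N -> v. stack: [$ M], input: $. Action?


lookahead ∉ {/} so M won't extend; reduce E -> M
Action: reduce (E -> M)


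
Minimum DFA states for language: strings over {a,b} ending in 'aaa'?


Track the longest suffix of input matching a prefix of 'aaa': 4 classes (prefixes of length 0..3)
Minimal DFA: 4 states


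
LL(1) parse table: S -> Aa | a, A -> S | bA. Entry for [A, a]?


For [A, a]: 'a' ∈ FIRST(S)
Entry: A -> S


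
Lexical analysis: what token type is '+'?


Pattern: operator symbol
Type: OPERATOR


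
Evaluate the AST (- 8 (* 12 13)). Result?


Evaluate inner: (* 12 13) = 156
Evaluate root: (- 8 156) = -148
Result: -148


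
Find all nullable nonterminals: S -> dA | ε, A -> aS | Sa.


A nonterminal is nullable iff some alternative derives ε (directly, or every symbol in it is nullable)
Nullable: {S}


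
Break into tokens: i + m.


Scan left to right, longest-match per lexeme
Tokens: ID(i), OP(+), ID(m)


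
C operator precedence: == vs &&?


'==' is equality (level 6); '&&' is logical AND (level 2)
Higher level binds tighter
'==' has higher precedence than '&&'


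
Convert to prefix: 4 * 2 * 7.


left-to-right (same/higher precedence on left): tree is (* (* 4 2) 7)
Prefix: * * 4 2 7


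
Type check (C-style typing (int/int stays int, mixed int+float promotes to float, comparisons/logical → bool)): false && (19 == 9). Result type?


Operand types: bool && bool
Rule: logical operators take bool operands and yield bool
Result type: bool


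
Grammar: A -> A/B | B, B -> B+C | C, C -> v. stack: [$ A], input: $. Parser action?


start symbol A on stack, input exhausted
Action: accept


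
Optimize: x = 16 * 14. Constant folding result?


16 * 14 = 224 at compile time
Optimized: x = 224


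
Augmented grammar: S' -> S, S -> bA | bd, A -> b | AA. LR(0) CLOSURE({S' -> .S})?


Start: S' -> .S
For each item with dot before a nonterminal B, add B -> .γ for every B-production
Closure: [S' -> .S, S -> .bA, S -> .bd]


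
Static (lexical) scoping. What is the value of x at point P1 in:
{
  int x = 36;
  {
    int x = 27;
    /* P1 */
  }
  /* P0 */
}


x declared in the same block as P1
x = 27


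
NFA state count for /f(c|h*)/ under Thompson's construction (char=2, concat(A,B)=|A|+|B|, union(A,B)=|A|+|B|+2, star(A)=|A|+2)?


Syntax tree has 3 char leaf(s), 1 union(s), 1 star(s)
chars contribute 3×2 = 6; each union adds +2; each star adds +2
Total: 6 + 2 + 2 = 10 states


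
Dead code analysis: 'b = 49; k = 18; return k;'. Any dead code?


b is assigned but never read
Dead: 'b = 49'


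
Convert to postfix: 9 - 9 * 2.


* has higher precedence, evaluate 9*2 first
Postfix: 9 9 2 * -


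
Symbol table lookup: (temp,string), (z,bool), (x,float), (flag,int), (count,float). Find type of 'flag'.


Lookup 'flag' → type int


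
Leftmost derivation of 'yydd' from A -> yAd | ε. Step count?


Derivation: A => yAd => yyAdd => yydd
Steps: 3


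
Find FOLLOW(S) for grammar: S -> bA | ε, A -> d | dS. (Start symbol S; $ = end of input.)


$ ∈ FOLLOW(S). For each A -> αBβ: add FIRST(β)\{ε} to FOLLOW(B); if β nullable, add FOLLOW(A).
FOLLOW(S) = {$}


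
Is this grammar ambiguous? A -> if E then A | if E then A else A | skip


dangling else: 'if E then if E then skip else skip' parses two ways
Ambiguous


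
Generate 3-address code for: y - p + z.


Break into single-operator statements:
t1 = y - p
t2 = t1 + z


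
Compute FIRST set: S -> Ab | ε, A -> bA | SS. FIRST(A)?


Per alternative of A: FIRST(bA) = {b}; FIRST(SS) = {b, ε}
FIRST(A) = {b, ε}


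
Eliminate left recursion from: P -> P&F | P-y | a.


Left-recursive alternatives: P&F, P-y; non-recursive: a
Introduce P': P -> aP', P' -> &FP' | -yP' | ε


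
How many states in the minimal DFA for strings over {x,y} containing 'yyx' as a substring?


KMP-style automaton: 3 progress states + 1 absorbing accept = 4
Minimal DFA: 4 states


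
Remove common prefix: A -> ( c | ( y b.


Common prefix: '('
Factored: A -> ( A', A' -> c | y b


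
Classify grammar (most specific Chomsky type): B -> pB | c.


Right-linear: every RHS is a terminal or a terminal followed by one nonterminal
Classification: Type 3 (Regular)


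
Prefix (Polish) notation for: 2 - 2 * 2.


'*' binds tighter: tree is (- 2 (* 2 2))
Prefix: - 2 * 2 2


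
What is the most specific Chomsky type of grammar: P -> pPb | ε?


Single nonterminal LHS, but p^n b^n is not regular
Classification: Type 2 (Context-Free)


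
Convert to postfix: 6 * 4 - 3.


Left to right (same or higher precedence on left)
Postfix: 6 4 * 3 -


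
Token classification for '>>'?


Pattern: operator symbol
Type: OPERATOR


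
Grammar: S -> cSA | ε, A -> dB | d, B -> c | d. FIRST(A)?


Per alternative of A: FIRST(dB) = {d}; FIRST(d) = {d}
FIRST(A) = {d}


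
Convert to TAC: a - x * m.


Break into single-operator statements:
t1 = x * m
t2 = a - t1


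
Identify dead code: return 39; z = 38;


statement follows a return and is unreachable
Dead: 'z = 38'


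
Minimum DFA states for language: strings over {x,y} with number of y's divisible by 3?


Track (count of y) mod 3: states 0..2, accept at 0
Minimal DFA: 3 states


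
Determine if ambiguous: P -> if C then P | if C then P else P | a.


dangling else: 'if C then if C then a else a' parses two ways
Ambiguous


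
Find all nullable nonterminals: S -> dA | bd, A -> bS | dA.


A nonterminal is nullable iff some alternative derives ε (directly, or every symbol in it is nullable)
Nullable: {}


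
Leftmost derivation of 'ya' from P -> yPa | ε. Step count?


Derivation: P => yPa => ya
Steps: 2


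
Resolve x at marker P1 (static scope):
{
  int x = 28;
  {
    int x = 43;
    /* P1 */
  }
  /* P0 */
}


x declared in the same block as P1
x = 43


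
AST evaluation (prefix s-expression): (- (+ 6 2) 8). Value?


Evaluate inner: (+ 6 2) = 8
Evaluate root: (- 8 8) = 0
Result: 0


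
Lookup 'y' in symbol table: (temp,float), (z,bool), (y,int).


Lookup 'y' → type int


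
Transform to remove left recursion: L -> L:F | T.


Left-recursive alternatives: L:F; non-recursive: T
Introduce L': L -> TL', L' -> :FL' | ε


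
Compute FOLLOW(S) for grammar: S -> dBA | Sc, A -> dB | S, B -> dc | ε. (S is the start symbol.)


$ ∈ FOLLOW(S). For each A -> αBβ: add FIRST(β)\{ε} to FOLLOW(B); if β nullable, add FOLLOW(A).
FOLLOW(S) = {$, c}


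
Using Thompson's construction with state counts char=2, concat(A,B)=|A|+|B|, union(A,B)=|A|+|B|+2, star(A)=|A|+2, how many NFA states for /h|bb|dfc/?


Syntax tree has 6 char leaf(s), 2 union(s), 0 star(s)
chars contribute 6×2 = 12; each union adds +2; each star adds +2
Total: 12 + 4 + 0 = 16 states


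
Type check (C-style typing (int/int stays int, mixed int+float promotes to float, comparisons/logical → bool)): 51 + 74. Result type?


Operand types: int + int
Rule: mixed int/float promotes to float; int/int stays int
Result type: int


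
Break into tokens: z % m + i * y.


Scan left to right, longest-match per lexeme
Tokens: ID(z), OP(%), ID(m), OP(+), ID(i), OP(*), ID(y)


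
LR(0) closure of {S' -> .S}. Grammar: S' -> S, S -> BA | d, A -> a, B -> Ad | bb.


Start: S' -> .S
For each item with dot before a nonterminal B, add B -> .γ for every B-production
Closure: [S' -> .S, S -> .BA, S -> .d, B -> .Ad, B -> .bb, A -> .a]


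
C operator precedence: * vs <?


'*' is multiplicative (level 10); '<' is relational (level 7)
Higher level binds tighter
'*' has higher precedence than '<'


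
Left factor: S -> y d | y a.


Common prefix: 'y'
Factored: S -> y S', S' -> d | a


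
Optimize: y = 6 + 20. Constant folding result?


6 + 20 = 26 at compile time
Optimized: y = 26


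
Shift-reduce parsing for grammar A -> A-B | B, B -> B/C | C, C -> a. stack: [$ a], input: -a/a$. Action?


'a' on top is the handle for C -> a
Action: reduce (C -> a)


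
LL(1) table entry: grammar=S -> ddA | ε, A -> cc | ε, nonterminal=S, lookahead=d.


For [S, d]: 'd' ∈ FIRST(ddA)
Entry: S -> ddA


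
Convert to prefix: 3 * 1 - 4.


left-to-right (same/higher precedence on left): tree is (- (* 3 1) 4)
Prefix: - * 3 1 4


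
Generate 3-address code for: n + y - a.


Break into single-operator statements:
t1 = n + y
t2 = t1 - a


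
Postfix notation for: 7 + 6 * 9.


* has higher precedence, evaluate 6*9 first
Postfix: 7 6 9 * +


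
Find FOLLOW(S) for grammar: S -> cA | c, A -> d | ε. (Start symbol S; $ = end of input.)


$ ∈ FOLLOW(S). For each A -> αBβ: add FIRST(β)\{ε} to FOLLOW(B); if β nullable, add FOLLOW(A).
FOLLOW(S) = {$}


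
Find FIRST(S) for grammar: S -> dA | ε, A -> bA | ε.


Per alternative of S: FIRST(dA) = {d}; FIRST(ε) = {ε}
FIRST(S) = {d, ε}


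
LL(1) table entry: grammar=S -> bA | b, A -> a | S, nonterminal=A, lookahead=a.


For [A, a]: 'a' ∈ FIRST(a)
Entry: A -> a


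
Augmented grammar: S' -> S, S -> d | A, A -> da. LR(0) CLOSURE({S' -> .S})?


Start: S' -> .S
For each item with dot before a nonterminal B, add B -> .γ for every B-production
Closure: [S' -> .S, S -> .d, S -> .A, A -> .da]


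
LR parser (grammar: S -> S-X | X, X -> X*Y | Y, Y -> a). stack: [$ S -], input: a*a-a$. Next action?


no handle ('S-' is not any RHS); shift 'a'
Action: shift


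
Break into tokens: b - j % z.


Scan left to right, longest-match per lexeme
Tokens: ID(b), OP(-), ID(j), OP(%), ID(z)


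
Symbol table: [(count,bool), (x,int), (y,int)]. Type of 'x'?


Lookup 'x' → type int


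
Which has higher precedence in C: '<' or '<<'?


'<<' is shift (level 8); '<' is relational (level 7)
Higher level binds tighter
'<<' has higher precedence than '<'


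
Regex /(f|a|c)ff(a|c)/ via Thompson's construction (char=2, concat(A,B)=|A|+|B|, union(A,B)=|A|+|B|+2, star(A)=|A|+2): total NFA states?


Syntax tree has 7 char leaf(s), 3 union(s), 0 star(s)
chars contribute 7×2 = 14; each union adds +2; each star adds +2
Total: 14 + 6 + 0 = 20 states


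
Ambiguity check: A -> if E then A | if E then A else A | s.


dangling else: 'if E then if E then s else s' parses two ways
Ambiguous


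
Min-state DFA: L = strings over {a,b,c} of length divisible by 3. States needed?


Track length mod 3: states 0..2, accept at 0
Minimal DFA: 3 states


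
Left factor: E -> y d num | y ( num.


Common prefix: 'y'
Factored: E -> y E', E' -> d num | ( num


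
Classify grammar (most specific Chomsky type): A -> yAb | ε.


Single nonterminal LHS, but y^n b^n is not regular
Classification: Type 2 (Context-Free)


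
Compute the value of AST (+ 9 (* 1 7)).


Evaluate inner: (* 1 7) = 7
Evaluate root: (+ 9 7) = 16
Result: 16


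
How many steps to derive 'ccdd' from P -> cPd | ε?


Derivation: P => cPd => ccPdd => ccdd
Steps: 3


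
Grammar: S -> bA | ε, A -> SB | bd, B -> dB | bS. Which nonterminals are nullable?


A nonterminal is nullable iff some alternative derives ε (directly, or every symbol in it is nullable)
Nullable: {S}


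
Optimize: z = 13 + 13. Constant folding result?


13 + 13 = 26 at compile time
Optimized: z = 26


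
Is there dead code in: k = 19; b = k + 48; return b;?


k is read by b's definition; b is returned
No dead code


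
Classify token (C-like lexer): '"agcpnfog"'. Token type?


Pattern: double-quoted sequence
Type: STRING_LITERAL


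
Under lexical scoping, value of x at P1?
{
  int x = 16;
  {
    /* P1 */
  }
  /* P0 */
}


P1's block does not declare x; resolves to the enclosing declaration at depth 0
x = 16


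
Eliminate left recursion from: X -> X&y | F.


Left-recursive alternatives: X&y; non-recursive: F
Introduce X': X -> FX', X' -> &yX' | ε


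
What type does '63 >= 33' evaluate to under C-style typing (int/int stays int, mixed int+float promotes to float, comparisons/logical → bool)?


Operand types: int >= int
Rule: comparison yields bool
Result type: bool


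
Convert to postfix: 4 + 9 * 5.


* has higher precedence, evaluate 9*5 first
Postfix: 4 9 5 * +


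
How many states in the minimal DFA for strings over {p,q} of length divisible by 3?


Track length mod 3: states 0..2, accept at 0
Minimal DFA: 3 states


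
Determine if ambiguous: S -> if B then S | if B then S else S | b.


dangling else: 'if B then if B then b else b' parses two ways
Ambiguous


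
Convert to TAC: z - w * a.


Break into single-operator statements:
t1 = w * a
t2 = z - t1


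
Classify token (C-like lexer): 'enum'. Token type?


Pattern: reserved word
Type: KEYWORD


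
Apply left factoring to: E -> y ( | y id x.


Common prefix: 'y'
Factored: E -> y E', E' -> ( | id x


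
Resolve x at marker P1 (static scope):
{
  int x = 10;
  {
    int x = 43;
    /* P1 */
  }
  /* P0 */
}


x declared in the same block as P1
x = 43


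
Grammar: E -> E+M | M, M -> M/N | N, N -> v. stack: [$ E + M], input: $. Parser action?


handle 'E+M' on top; lookahead ∈ FOLLOW(E) = {+, $}
Action: reduce (E -> E+M)


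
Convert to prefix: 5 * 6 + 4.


left-to-right (same/higher precedence on left): tree is (+ (* 5 6) 4)
Prefix: + * 5 6 4


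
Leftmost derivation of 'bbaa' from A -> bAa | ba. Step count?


Derivation: A => bAa => bbaa
Steps: 2


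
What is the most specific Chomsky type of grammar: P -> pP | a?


Right-linear: every RHS is a terminal or a terminal followed by one nonterminal
Classification: Type 3 (Regular)


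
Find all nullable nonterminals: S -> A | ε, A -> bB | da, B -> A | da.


A nonterminal is nullable iff some alternative derives ε (directly, or every symbol in it is nullable)
Nullable: {S}


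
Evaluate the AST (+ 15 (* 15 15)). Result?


Evaluate inner: (* 15 15) = 225
Evaluate root: (+ 15 225) = 240
Result: 240


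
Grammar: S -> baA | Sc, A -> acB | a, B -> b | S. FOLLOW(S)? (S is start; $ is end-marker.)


$ ∈ FOLLOW(S). For each A -> αBβ: add FIRST(β)\{ε} to FOLLOW(B); if β nullable, add FOLLOW(A).
FOLLOW(S) = {$, c}


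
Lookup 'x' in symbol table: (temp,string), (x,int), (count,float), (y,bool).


Lookup 'x' → type int


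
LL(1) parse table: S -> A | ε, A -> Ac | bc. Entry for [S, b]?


For [S, b]: 'b' ∈ FIRST(A)
Entry: S -> A


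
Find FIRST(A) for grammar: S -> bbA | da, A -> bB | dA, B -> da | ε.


Per alternative of A: FIRST(bB) = {b}; FIRST(dA) = {d}
FIRST(A) = {b, d}


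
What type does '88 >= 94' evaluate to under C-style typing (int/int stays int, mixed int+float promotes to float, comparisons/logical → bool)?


Operand types: int >= int
Rule: comparison yields bool
Result type: bool


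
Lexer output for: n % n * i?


Scan left to right, longest-match per lexeme
Tokens: ID(n), OP(%), ID(n), OP(*), ID(i)


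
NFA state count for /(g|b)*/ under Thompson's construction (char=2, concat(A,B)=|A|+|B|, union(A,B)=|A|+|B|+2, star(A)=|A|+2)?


Syntax tree has 2 char leaf(s), 1 union(s), 1 star(s)
chars contribute 2×2 = 4; each union adds +2; each star adds +2
Total: 4 + 2 + 2 = 8 states


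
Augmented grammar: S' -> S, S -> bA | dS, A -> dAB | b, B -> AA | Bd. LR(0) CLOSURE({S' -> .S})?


Start: S' -> .S
For each item with dot before a nonterminal B, add B -> .γ for every B-production
Closure: [S' -> .S, S -> .bA, S -> .dS]


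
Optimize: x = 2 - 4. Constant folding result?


2 - 4 = -2 at compile time
Optimized: x = -2


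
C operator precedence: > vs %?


'%' is multiplicative (level 10); '>' is relational (level 7)
Higher level binds tighter
'%' has higher precedence than '>'


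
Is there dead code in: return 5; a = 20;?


statement follows a return and is unreachable
Dead: 'a = 20'


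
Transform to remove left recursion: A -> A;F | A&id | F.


Left-recursive alternatives: A;F, A&id; non-recursive: F
Introduce A': A -> FA', A' -> ;FA' | &idA' | ε


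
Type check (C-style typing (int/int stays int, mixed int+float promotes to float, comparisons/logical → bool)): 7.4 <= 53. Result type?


Operand types: float <= int
Rule: comparison yields bool
Result type: bool


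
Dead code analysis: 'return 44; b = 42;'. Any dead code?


statement follows a return and is unreachable
Dead: 'b = 42'


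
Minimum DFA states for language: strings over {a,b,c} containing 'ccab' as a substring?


KMP-style automaton: 4 progress states + 1 absorbing accept = 5
Minimal DFA: 5 states


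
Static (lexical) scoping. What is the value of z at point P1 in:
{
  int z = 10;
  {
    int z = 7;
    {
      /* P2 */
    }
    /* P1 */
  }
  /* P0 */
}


z declared in the same block as P1
z = 7


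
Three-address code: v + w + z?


Break into single-operator statements:
t1 = v + w
t2 = t1 + z


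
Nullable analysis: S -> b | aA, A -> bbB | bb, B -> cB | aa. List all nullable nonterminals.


A nonterminal is nullable iff some alternative derives ε (directly, or every symbol in it is nullable)
Nullable: {}


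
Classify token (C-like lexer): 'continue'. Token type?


Pattern: reserved word
Type: KEYWORD


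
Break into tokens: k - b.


Scan left to right, longest-match per lexeme
Tokens: ID(k), OP(-), ID(b)


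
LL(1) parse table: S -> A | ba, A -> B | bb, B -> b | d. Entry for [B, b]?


For [B, b]: 'b' ∈ FIRST(b)
Entry: B -> b


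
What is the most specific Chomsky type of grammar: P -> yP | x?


Right-linear: every RHS is a terminal or a terminal followed by one nonterminal
Classification: Type 3 (Regular)


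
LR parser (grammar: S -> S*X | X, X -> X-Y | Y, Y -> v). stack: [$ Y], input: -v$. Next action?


'Y' (not preceded by X-) is the handle for X -> Y
Action: reduce (X -> Y)


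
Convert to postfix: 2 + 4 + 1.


Left to right (same or higher precedence on left)
Postfix: 2 4 + 1 +


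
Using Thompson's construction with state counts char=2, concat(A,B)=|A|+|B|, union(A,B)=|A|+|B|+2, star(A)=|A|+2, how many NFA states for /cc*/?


Syntax tree has 2 char leaf(s), 0 union(s), 1 star(s)
chars contribute 2×2 = 4; each union adds +2; each star adds +2
Total: 4 + 0 + 2 = 6 states


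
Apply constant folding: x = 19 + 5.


19 + 5 = 24 at compile time
Optimized: x = 24


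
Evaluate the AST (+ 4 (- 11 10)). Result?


Evaluate inner: (- 11 10) = 1
Evaluate root: (+ 4 1) = 5
Result: 5


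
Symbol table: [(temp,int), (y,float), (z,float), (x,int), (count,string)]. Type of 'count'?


Lookup 'count' → type string


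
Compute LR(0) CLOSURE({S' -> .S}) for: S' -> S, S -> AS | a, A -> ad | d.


Start: S' -> .S
For each item with dot before a nonterminal B, add B -> .γ for every B-production
Closure: [S' -> .S, S -> .AS, S -> .a, A -> .ad, A -> .d]


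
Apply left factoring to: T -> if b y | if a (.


Common prefix: 'if'
Factored: T -> if T', T' -> b y | a (


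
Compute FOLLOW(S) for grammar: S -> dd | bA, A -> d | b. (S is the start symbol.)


$ ∈ FOLLOW(S). For each A -> αBβ: add FIRST(β)\{ε} to FOLLOW(B); if β nullable, add FOLLOW(A).
FOLLOW(S) = {$}


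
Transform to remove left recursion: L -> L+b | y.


Left-recursive alternatives: L+b; non-recursive: y
Introduce L': L -> yL', L' -> +bL' | ε


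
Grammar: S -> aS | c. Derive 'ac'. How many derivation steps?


Derivation: S => aS => ac
Steps: 2


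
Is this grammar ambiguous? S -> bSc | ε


balanced b^n…c^n: each string has a unique parse
Unambiguous


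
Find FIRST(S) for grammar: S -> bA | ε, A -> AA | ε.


Per alternative of S: FIRST(bA) = {b}; FIRST(ε) = {ε}
FIRST(S) = {b, ε}


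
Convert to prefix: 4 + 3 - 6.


left-to-right (same/higher precedence on left): tree is (- (+ 4 3) 6)
Prefix: - + 4 3 6


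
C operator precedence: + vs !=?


'+' is additive (level 9); '!=' is equality (level 6)
Higher level binds tighter
'+' has higher precedence than '!='


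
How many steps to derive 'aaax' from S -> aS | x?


Derivation: S => aS => aaS => aaaS => aaax
Steps: 4
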